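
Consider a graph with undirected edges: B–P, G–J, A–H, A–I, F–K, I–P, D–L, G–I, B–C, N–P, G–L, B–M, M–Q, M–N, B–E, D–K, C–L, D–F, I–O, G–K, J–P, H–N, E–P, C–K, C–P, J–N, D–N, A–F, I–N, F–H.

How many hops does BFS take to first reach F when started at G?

2

Level 0: G
Level 1: I, J, K, L
Level 2: A, C, D, F, N, O, P
Level 3: B, E, H, M
Level 4: Q
F first appears at level 2.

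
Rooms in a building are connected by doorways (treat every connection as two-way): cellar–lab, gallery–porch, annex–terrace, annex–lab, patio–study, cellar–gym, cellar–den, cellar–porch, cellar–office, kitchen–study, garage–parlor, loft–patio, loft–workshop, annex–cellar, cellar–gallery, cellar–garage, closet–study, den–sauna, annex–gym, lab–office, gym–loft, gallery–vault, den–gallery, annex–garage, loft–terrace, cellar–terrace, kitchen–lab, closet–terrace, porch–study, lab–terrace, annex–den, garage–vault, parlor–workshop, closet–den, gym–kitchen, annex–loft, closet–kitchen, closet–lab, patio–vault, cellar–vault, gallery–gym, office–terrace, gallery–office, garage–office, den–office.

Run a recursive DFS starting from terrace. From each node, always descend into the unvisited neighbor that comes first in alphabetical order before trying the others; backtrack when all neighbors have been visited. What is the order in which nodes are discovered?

terrace annex cellar den closet kitchen gym gallery office garage parlor workshop loft patio study porch vault lab sauna

Visit terrace
terrace → annex
annex → cellar
cellar → den
den → closet
closet → kitchen
kitchen → gym
gym → gallery
gallery → office
office → garage
garage → parlor
parlor → workshop
workshop → loft
loft → patio
patio → study
study → porch
patio → vault
office → lab
den → sauna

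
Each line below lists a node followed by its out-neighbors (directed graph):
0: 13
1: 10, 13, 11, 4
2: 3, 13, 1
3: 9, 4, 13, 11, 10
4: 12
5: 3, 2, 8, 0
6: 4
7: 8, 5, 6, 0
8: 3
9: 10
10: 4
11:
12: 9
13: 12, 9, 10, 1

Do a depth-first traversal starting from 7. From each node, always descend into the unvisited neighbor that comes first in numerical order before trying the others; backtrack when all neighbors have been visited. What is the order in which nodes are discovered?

7 -> 0 -> 13 -> 1 -> 4 -> 12 -> 9 -> 10 -> 11 -> 5 -> 2 -> 3 -> 8 -> 6

Visit 7
7 → 0
0 → 13
13 → 1
1 → 4
4 → 12
12 → 9
9 → 10
1 → 11
7 → 5
5 → 2
2 → 3
5 → 8
7 → 6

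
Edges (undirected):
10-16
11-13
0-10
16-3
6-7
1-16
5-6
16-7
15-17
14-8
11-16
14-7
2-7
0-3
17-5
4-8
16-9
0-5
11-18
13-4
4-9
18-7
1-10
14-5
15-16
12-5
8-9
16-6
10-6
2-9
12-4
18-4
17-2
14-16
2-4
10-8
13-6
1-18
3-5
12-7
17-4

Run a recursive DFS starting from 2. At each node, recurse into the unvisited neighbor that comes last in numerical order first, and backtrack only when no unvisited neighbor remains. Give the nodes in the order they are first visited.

2, 17, 15, 16, 14, 8, 10, 6, 13, 11, 18, 7, 12, 5, 3, 0, 4, 9, 1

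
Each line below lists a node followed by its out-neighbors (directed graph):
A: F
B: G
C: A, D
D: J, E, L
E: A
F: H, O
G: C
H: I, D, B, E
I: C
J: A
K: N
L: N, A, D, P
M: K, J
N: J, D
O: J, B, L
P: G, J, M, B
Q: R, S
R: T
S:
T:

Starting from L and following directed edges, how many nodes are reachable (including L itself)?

16

BFS from L visits: L, P, N, D, A, M, J, G, B, E, F, K, C, O, H, I
Reachable nodes: 16 of 20 total.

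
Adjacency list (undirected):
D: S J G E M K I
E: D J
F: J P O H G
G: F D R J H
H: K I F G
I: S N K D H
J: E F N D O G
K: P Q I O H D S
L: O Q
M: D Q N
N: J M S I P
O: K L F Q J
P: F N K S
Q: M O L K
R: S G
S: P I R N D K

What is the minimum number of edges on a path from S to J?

Level 0: S
Level 1: D, I, K, N, P, R
Level 2: E, F, G, H, J, M, O, Q
Level 3: L
J first appears at level 2.

2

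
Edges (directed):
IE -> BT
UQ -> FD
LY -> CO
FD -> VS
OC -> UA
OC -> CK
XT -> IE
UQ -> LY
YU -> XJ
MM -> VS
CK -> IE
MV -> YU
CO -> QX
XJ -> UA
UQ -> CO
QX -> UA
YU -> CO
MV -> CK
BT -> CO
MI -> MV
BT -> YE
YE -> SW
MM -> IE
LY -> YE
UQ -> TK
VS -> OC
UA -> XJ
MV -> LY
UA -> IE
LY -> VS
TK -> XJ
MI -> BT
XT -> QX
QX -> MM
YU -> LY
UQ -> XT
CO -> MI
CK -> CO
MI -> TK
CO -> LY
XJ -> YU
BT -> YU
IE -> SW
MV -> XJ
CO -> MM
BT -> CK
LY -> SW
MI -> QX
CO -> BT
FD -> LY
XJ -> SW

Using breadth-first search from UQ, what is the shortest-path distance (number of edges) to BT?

2

Level 0: UQ
Level 1: CO, FD, LY, TK, XT
Level 2: BT, IE, MI, MM, QX, SW, VS, XJ, YE
Level 3: CK, MV, OC, UA, YU
BT first appears at level 2.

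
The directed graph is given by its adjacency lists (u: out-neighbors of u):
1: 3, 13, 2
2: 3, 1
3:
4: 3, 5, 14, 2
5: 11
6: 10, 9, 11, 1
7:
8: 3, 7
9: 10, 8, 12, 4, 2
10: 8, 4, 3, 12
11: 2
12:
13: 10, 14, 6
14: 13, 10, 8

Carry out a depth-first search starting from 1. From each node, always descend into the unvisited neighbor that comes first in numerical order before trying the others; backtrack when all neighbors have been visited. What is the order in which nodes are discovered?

Visit 1
1 → 2
2 → 3
1 → 13
13 → 6
6 → 9
9 → 4
4 → 5
5 → 11
4 → 14
14 → 8
8 → 7
14 → 10
10 → 12

1 -> 2 -> 3 -> 13 -> 6 -> 9 -> 4 -> 5 -> 11 -> 14 -> 8 -> 7 -> 10 -> 12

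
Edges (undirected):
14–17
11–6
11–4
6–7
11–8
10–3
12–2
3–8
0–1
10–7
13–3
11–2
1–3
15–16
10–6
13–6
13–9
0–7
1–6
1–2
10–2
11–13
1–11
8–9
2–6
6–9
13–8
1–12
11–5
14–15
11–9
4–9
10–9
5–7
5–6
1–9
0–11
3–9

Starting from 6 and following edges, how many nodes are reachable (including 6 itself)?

14

BFS from 6 visits: 6, 13, 11, 10, 9, 7, 5, 2, 1, 8, 3, 4, 0, 12
Reachable nodes: 14 of 18 total.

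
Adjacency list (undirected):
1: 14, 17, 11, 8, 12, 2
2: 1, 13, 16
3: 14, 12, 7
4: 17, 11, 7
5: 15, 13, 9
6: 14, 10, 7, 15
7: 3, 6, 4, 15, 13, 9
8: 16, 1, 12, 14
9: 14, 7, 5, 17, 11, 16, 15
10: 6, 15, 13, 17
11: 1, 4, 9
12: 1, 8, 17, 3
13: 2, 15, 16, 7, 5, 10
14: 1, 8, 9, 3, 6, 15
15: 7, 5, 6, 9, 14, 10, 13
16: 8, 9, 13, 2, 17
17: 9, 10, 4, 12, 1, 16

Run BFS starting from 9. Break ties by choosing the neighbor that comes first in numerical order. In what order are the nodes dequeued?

9 -> 5 -> 7 -> 11 -> 14 -> 15 -> 16 -> 17 -> 13 -> 3 -> 4 -> 6 -> 1 -> 8 -> 10 -> 2 -> 12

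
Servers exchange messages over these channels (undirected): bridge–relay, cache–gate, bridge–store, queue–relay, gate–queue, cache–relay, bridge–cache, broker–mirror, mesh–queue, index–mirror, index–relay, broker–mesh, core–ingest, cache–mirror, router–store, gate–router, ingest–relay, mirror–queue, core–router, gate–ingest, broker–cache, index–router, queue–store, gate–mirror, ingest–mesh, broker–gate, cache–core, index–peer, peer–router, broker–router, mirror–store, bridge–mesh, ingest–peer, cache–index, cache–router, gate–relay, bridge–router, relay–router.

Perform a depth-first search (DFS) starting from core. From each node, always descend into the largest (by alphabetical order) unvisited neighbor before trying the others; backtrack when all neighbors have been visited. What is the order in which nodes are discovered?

core, router, store, queue, relay, ingest, peer, index, mirror, gate, cache, broker, mesh, bridge

Visit core
core → router
router → store
store → queue
queue → relay
relay → ingest
ingest → peer
peer → index
index → mirror
mirror → gate
gate → cache
cache → broker
broker → mesh
mesh → bridge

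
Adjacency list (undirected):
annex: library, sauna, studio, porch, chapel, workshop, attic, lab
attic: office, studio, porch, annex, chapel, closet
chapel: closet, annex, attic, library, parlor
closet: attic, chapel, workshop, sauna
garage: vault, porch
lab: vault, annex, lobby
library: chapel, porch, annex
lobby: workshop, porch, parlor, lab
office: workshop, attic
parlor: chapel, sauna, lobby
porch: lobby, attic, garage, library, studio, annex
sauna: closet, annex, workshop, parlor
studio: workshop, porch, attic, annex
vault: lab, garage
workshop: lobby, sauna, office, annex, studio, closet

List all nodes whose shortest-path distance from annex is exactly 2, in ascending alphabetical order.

Level 0: annex
Level 1: attic, chapel, lab, library, porch, sauna, studio, workshop
Level 2: closet, garage, lobby, office, parlor, vault

closet, garage, lobby, office, parlor, vault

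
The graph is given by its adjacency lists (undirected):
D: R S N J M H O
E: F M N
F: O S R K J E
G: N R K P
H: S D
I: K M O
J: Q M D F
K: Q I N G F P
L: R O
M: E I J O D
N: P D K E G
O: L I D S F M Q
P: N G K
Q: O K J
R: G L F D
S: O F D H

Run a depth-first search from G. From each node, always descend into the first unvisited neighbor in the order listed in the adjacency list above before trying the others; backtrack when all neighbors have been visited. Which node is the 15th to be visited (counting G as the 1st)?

I

Visit G
G → N
N → P
P → K
K → Q
Q → O
O → L
L → R
R → F
F → S
S → D
D → J
J → M
M → E
M → I
D → H

Visit order: G, N, P, K, Q, O, L, R, F, S, D, J, M, E, I, H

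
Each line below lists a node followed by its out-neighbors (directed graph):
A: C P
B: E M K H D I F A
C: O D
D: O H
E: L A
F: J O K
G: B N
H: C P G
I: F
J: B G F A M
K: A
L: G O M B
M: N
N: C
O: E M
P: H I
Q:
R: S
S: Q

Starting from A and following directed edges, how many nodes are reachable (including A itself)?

16

BFS from A visits: A, C, P, O, D, H, I, E, M, G, F, L, N, B, J, K
Reachable nodes: 16 of 19 total.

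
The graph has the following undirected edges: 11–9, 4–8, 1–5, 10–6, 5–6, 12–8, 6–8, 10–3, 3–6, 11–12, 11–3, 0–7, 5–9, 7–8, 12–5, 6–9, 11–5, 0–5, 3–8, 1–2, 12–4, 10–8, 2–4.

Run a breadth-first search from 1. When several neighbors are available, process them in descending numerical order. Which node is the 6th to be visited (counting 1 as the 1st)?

Visit 1; enqueue 5, 2 → queue [5, 2]
Visit 5; enqueue 12, 11, 9, 6, 0 → queue [2, 12, 11, 9, 6, 0]
Visit 2; enqueue 4 → queue [12, 11, 9, 6, 0, 4]
Visit 12; enqueue 8 → queue [11, 9, 6, 0, 4, 8]
Visit 11; enqueue 3 → queue [9, 6, 0, 4, 8, 3]
Visit 9 → queue [6, 0, 4, 8, 3]
Visit 6; enqueue 10 → queue [0, 4, 8, 3, 10]
Visit 0; enqueue 7 → queue [4, 8, 3, 10, 7]
Visit 4 → queue [8, 3, 10, 7]
Visit 8 → queue [3, 10, 7]
Visit 3 → queue [10, 7]
Visit 10 → queue [7]
Visit 7 → queue []

Visit order: 1, 5, 2, 12, 11, 9, 6, 0, 4, 8, 3, 10, 7

9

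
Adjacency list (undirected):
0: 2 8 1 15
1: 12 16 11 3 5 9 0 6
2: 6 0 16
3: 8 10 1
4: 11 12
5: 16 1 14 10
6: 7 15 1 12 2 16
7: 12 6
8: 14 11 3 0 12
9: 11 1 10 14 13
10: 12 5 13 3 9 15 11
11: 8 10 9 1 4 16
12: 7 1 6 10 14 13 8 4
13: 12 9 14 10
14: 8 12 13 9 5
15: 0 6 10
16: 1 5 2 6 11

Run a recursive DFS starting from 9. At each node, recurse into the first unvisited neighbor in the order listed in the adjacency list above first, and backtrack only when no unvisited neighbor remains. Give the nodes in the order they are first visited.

Visit 9
9 → 11
11 → 8
8 → 14
14 → 12
12 → 7
7 → 6
6 → 15
15 → 0
0 → 2
2 → 16
16 → 1
1 → 3
3 → 10
10 → 5
10 → 13
12 → 4

9 → 11 → 8 → 14 → 12 → 7 → 6 → 15 → 0 → 2 → 16 → 1 → 3 → 10 → 5 → 13 → 4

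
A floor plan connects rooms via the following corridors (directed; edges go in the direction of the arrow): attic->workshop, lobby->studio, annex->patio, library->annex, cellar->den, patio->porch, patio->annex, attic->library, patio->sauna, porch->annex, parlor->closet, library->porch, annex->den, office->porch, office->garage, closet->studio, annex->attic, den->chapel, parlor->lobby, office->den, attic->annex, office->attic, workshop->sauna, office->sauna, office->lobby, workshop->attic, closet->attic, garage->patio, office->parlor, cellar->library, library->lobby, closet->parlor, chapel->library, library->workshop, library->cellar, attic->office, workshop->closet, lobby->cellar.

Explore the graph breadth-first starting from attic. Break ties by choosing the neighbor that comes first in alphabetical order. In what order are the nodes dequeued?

Visit attic; enqueue annex, library, office, workshop → queue [annex, library, office, workshop]
Visit annex; enqueue den, patio → queue [library, office, workshop, den, patio]
Visit library; enqueue cellar, lobby, porch → queue [office, workshop, den, patio, cellar, lobby, porch]
Visit office; enqueue garage, parlor, sauna → queue [workshop, den, patio, cellar, lobby, porch, garage, parlor, sauna]
Visit workshop; enqueue closet → queue [den, patio, cellar, lobby, porch, garage, parlor, sauna, closet]
Visit den; enqueue chapel → queue [patio, cellar, lobby, porch, garage, parlor, sauna, closet, chapel]
Visit patio → queue [cellar, lobby, porch, garage, parlor, sauna, closet, chapel]
Visit cellar → queue [lobby, porch, garage, parlor, sauna, closet, chapel]
Visit lobby; enqueue studio → queue [porch, garage, parlor, sauna, closet, chapel, studio]
Visit porch → queue [garage, parlor, sauna, closet, chapel, studio]
Visit garage → queue [parlor, sauna, closet, chapel, studio]
Visit parlor → queue [sauna, closet, chapel, studio]
Visit sauna → queue [closet, chapel, studio]
Visit closet → queue [chapel, studio]
Visit chapel → queue [studio]
Visit studio → queue []

attic, annex, library, office, workshop, den, patio, cellar, lobby, porch, garage, parlor, sauna, closet, chapel, studio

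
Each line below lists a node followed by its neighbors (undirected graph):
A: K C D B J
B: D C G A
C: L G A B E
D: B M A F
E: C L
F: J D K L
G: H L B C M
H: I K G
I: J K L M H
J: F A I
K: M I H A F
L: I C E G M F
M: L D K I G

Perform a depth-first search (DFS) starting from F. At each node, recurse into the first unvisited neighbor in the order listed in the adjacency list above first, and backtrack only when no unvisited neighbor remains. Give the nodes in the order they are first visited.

Visit F
F → J
J → A
A → K
K → M
M → L
L → I
I → H
H → G
G → B
B → D
B → C
C → E

F → J → A → K → M → L → I → H → G → B → D → C → E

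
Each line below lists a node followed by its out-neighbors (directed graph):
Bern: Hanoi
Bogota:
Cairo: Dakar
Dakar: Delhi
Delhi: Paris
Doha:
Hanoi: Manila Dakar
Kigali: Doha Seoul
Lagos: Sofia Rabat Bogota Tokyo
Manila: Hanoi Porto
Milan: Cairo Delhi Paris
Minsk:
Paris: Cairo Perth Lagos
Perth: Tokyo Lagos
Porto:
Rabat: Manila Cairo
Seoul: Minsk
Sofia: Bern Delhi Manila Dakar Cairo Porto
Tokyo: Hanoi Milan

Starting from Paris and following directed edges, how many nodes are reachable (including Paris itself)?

BFS from Paris visits: Paris, Cairo, Perth, Lagos, Dakar, Tokyo, Sofia, Rabat, Bogota, Delhi, Hanoi, Milan, Bern, Manila, Porto
Reachable nodes: 15 of 19 total.

15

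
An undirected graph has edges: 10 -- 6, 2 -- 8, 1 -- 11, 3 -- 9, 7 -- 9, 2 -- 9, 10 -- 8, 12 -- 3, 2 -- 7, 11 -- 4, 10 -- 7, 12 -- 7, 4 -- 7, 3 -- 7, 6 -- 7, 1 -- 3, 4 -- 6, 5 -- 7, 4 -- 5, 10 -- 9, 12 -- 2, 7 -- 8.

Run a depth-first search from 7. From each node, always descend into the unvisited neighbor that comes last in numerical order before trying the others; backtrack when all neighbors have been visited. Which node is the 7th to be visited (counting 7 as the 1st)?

2

Visit 7
7 → 12
12 → 3
3 → 9
9 → 10
10 → 8
8 → 2
10 → 6
6 → 4
4 → 11
11 → 1
4 → 5

Visit order: 7, 12, 3, 9, 10, 8, 2, 6, 4, 11, 1, 5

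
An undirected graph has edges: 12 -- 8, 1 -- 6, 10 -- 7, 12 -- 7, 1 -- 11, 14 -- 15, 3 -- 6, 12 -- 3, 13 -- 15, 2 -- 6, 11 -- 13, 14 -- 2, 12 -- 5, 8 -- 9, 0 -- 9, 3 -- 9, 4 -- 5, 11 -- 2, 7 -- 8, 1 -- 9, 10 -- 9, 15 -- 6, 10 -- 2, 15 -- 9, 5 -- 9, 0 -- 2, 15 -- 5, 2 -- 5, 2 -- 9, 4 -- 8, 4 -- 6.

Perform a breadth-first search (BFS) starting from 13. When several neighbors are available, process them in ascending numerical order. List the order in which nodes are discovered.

13 11 15 1 2 5 6 9 14 0 10 4 12 3 8 7

Visit 13; enqueue 11, 15 → queue [11, 15]
Visit 11; enqueue 1, 2 → queue [15, 1, 2]
Visit 15; enqueue 5, 6, 9, 14 → queue [1, 2, 5, 6, 9, 14]
Visit 1 → queue [2, 5, 6, 9, 14]
Visit 2; enqueue 0, 10 → queue [5, 6, 9, 14, 0, 10]
Visit 5; enqueue 4, 12 → queue [6, 9, 14, 0, 10, 4, 12]
Visit 6; enqueue 3 → queue [9, 14, 0, 10, 4, 12, 3]
Visit 9; enqueue 8 → queue [14, 0, 10, 4, 12, 3, 8]
Visit 14 → queue [0, 10, 4, 12, 3, 8]
Visit 0 → queue [10, 4, 12, 3, 8]
Visit 10; enqueue 7 → queue [4, 12, 3, 8, 7]
Visit 4 → queue [12, 3, 8, 7]
Visit 12 → queue [3, 8, 7]
Visit 3 → queue [8, 7]
Visit 8 → queue [7]
Visit 7 → queue []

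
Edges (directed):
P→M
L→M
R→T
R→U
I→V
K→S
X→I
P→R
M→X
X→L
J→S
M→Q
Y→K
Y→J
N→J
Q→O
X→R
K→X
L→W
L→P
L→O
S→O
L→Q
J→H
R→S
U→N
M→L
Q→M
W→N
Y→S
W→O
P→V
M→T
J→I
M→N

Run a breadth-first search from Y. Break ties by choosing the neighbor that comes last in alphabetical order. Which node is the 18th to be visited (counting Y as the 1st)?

N

Visit Y; enqueue S, K, J → queue [S, K, J]
Visit S; enqueue O → queue [K, J, O]
Visit K; enqueue X → queue [J, O, X]
Visit J; enqueue I, H → queue [O, X, I, H]
Visit O → queue [X, I, H]
Visit X; enqueue R, L → queue [I, H, R, L]
Visit I; enqueue V → queue [H, R, L, V]
Visit H → queue [R, L, V]
Visit R; enqueue U, T → queue [L, V, U, T]
Visit L; enqueue W, Q, P, M → queue [V, U, T, W, Q, P, M]
Visit V → queue [U, T, W, Q, P, M]
Visit U; enqueue N → queue [T, W, Q, P, M, N]
Visit T → queue [W, Q, P, M, N]
Visit W → queue [Q, P, M, N]
Visit Q → queue [P, M, N]
Visit P → queue [M, N]
Visit M → queue [N]
Visit N → queue []

Visit order: Y, S, K, J, O, X, I, H, R, L, V, U, T, W, Q, P, M, N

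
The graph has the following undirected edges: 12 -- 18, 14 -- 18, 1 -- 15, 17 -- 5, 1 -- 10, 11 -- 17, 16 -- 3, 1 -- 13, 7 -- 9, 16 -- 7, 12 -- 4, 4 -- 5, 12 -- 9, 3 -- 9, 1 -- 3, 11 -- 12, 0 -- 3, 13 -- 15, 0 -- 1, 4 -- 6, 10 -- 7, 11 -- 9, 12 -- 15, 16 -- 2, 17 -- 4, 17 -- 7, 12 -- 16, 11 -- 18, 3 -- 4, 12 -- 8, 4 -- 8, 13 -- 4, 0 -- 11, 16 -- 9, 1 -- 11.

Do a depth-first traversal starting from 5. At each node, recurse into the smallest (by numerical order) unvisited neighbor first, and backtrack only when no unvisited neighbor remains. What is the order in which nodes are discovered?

Visit 5
5 → 4
4 → 3
3 → 0
0 → 1
1 → 10
10 → 7
7 → 9
9 → 11
11 → 12
12 → 8
12 → 15
15 → 13
12 → 16
16 → 2
12 → 18
18 → 14
11 → 17
4 → 6

5, 4, 3, 0, 1, 10, 7, 9, 11, 12, 8, 15, 13, 16, 2, 18, 14, 17, 6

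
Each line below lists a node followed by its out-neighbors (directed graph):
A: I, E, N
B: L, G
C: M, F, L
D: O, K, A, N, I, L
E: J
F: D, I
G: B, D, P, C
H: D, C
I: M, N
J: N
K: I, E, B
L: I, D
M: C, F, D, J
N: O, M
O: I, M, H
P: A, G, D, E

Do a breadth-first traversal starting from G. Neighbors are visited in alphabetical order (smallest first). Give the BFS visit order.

Visit G; enqueue B, C, D, P → queue [B, C, D, P]
Visit B; enqueue L → queue [C, D, P, L]
Visit C; enqueue F, M → queue [D, P, L, F, M]
Visit D; enqueue A, I, K, N, O → queue [P, L, F, M, A, I, K, N, O]
Visit P; enqueue E → queue [L, F, M, A, I, K, N, O, E]
Visit L → queue [F, M, A, I, K, N, O, E]
Visit F → queue [M, A, I, K, N, O, E]
Visit M; enqueue J → queue [A, I, K, N, O, E, J]
Visit A → queue [I, K, N, O, E, J]
Visit I → queue [K, N, O, E, J]
Visit K → queue [N, O, E, J]
Visit N → queue [O, E, J]
Visit O; enqueue H → queue [E, J, H]
Visit E → queue [J, H]
Visit J → queue [H]
Visit H → queue []

G → B → C → D → P → L → F → M → A → I → K → N → O → E → J → H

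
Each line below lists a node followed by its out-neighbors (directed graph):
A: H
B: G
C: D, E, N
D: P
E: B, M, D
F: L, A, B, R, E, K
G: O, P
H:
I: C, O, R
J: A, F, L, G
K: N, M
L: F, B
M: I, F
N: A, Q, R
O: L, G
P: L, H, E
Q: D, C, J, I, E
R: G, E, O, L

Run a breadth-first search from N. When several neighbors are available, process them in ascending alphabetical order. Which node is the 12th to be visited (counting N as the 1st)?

L

Visit N; enqueue A, Q, R → queue [A, Q, R]
Visit A; enqueue H → queue [Q, R, H]
Visit Q; enqueue C, D, E, I, J → queue [R, H, C, D, E, I, J]
Visit R; enqueue G, L, O → queue [H, C, D, E, I, J, G, L, O]
Visit H → queue [C, D, E, I, J, G, L, O]
Visit C → queue [D, E, I, J, G, L, O]
Visit D; enqueue P → queue [E, I, J, G, L, O, P]
Visit E; enqueue B, M → queue [I, J, G, L, O, P, B, M]
Visit I → queue [J, G, L, O, P, B, M]
Visit J; enqueue F → queue [G, L, O, P, B, M, F]
Visit G → queue [L, O, P, B, M, F]
Visit L → queue [O, P, B, M, F]
Visit O → queue [P, B, M, F]
Visit P → queue [B, M, F]
Visit B → queue [M, F]
Visit M → queue [F]
Visit F; enqueue K → queue [K]
Visit K → queue []

Visit order: N, A, Q, R, H, C, D, E, I, J, G, L, O, P, B, M, F, K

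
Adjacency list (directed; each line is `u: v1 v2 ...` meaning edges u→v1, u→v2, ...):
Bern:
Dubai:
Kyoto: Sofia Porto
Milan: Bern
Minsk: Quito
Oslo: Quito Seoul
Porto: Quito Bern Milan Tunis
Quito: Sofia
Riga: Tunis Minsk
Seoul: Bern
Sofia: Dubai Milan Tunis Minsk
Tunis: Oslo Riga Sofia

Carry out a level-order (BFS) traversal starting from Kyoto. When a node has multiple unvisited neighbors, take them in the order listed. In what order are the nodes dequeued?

Kyoto, Sofia, Porto, Dubai, Milan, Tunis, Minsk, Quito, Bern, Oslo, Riga, Seoul

Visit Kyoto; enqueue Sofia, Porto → queue [Sofia, Porto]
Visit Sofia; enqueue Dubai, Milan, Tunis, Minsk → queue [Porto, Dubai, Milan, Tunis, Minsk]
Visit Porto; enqueue Quito, Bern → queue [Dubai, Milan, Tunis, Minsk, Quito, Bern]
Visit Dubai → queue [Milan, Tunis, Minsk, Quito, Bern]
Visit Milan → queue [Tunis, Minsk, Quito, Bern]
Visit Tunis; enqueue Oslo, Riga → queue [Minsk, Quito, Bern, Oslo, Riga]
Visit Minsk → queue [Quito, Bern, Oslo, Riga]
Visit Quito → queue [Bern, Oslo, Riga]
Visit Bern → queue [Oslo, Riga]
Visit Oslo; enqueue Seoul → queue [Riga, Seoul]
Visit Riga → queue [Seoul]
Visit Seoul → queue []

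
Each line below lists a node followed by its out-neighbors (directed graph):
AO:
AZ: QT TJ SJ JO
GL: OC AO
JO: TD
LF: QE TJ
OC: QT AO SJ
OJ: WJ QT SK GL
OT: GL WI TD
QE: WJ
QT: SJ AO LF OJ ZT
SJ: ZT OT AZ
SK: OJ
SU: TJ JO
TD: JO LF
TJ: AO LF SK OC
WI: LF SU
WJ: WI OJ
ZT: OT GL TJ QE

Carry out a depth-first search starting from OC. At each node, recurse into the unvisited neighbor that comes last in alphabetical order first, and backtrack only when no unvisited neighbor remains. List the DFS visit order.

OC -> SJ -> ZT -> TJ -> SK -> OJ -> WJ -> WI -> SU -> JO -> TD -> LF -> QE -> QT -> AO -> GL -> OT -> AZ

Visit OC
OC → SJ
SJ → ZT
ZT → TJ
TJ → SK
SK → OJ
OJ → WJ
WJ → WI
WI → SU
SU → JO
JO → TD
TD → LF
LF → QE
OJ → QT
QT → AO
OJ → GL
ZT → OT
SJ → AZ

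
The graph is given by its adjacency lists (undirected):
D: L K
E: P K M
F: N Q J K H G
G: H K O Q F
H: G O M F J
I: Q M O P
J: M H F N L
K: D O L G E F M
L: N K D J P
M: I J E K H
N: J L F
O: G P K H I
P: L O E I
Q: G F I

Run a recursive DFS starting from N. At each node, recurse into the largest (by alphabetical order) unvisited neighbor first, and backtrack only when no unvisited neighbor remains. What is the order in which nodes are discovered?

Visit N
N → L
L → P
P → O
O → K
K → M
M → J
J → H
H → G
G → Q
Q → I
Q → F
M → E
K → D

N -> L -> P -> O -> K -> M -> J -> H -> G -> Q -> I -> F -> E -> D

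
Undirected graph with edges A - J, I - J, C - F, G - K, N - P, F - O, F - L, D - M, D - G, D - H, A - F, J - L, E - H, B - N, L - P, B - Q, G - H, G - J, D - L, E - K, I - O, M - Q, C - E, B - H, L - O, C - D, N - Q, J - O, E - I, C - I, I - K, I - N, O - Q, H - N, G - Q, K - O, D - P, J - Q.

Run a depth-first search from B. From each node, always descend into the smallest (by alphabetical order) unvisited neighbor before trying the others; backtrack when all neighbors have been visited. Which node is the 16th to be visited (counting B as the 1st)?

N

Visit B
B → H
H → D
D → C
C → E
E → I
I → J
J → A
A → F
F → L
L → O
O → K
K → G
G → Q
Q → M
Q → N
N → P

Visit order: B, H, D, C, E, I, J, A, F, L, O, K, G, Q, M, N, P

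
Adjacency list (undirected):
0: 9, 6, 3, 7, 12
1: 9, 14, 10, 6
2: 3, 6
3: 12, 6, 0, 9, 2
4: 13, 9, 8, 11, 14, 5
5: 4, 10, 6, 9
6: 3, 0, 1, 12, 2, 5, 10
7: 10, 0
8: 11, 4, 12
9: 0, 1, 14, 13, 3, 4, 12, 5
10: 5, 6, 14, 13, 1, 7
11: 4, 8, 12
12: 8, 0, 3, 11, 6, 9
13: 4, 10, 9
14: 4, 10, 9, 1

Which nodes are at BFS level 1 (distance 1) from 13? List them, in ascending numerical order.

Level 0: 13
Level 1: 4, 9, 10
Level 2: 0, 1, 3, 5, 6, 7, 8, 11, 12, 14
Level 3: 2

4, 9, 10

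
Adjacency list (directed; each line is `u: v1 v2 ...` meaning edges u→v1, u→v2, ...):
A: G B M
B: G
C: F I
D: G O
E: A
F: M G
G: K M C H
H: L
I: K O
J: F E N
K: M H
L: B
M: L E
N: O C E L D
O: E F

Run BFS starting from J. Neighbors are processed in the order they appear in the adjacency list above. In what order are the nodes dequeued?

J F E N M G A O C L D K H B I

Visit J; enqueue F, E, N → queue [F, E, N]
Visit F; enqueue M, G → queue [E, N, M, G]
Visit E; enqueue A → queue [N, M, G, A]
Visit N; enqueue O, C, L, D → queue [M, G, A, O, C, L, D]
Visit M → queue [G, A, O, C, L, D]
Visit G; enqueue K, H → queue [A, O, C, L, D, K, H]
Visit A; enqueue B → queue [O, C, L, D, K, H, B]
Visit O → queue [C, L, D, K, H, B]
Visit C; enqueue I → queue [L, D, K, H, B, I]
Visit L → queue [D, K, H, B, I]
Visit D → queue [K, H, B, I]
Visit K → queue [H, B, I]
Visit H → queue [B, I]
Visit B → queue [I]
Visit I → queue []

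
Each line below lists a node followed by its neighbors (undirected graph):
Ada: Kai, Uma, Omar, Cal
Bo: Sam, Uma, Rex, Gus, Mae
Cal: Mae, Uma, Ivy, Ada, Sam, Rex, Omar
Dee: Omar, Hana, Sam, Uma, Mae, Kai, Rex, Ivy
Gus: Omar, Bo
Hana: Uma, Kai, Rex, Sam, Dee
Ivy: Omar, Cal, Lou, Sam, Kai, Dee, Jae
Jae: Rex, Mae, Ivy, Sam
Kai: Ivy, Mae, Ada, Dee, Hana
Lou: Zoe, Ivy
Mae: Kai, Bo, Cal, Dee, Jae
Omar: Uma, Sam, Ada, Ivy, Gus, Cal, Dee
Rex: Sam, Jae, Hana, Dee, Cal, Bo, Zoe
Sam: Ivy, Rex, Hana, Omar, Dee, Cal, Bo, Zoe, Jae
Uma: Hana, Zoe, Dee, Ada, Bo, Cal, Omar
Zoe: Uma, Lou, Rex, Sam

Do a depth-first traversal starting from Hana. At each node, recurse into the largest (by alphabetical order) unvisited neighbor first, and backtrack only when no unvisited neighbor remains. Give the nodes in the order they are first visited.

Visit Hana
Hana → Uma
Uma → Zoe
Zoe → Sam
Sam → Rex
Rex → Jae
Jae → Mae
Mae → Kai
Kai → Ivy
Ivy → Omar
Omar → Gus
Gus → Bo
Omar → Dee
Omar → Cal
Cal → Ada
Ivy → Lou

Hana, Uma, Zoe, Sam, Rex, Jae, Mae, Kai, Ivy, Omar, Gus, Bo, Dee, Cal, Ada, Lou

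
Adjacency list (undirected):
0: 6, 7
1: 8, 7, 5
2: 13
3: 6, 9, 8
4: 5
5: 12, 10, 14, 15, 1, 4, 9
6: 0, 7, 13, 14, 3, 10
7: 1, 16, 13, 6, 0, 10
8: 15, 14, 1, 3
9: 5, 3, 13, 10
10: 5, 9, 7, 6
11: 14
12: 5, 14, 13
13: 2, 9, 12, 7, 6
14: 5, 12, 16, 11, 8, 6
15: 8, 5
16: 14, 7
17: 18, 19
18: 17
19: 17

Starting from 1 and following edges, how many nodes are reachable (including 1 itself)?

17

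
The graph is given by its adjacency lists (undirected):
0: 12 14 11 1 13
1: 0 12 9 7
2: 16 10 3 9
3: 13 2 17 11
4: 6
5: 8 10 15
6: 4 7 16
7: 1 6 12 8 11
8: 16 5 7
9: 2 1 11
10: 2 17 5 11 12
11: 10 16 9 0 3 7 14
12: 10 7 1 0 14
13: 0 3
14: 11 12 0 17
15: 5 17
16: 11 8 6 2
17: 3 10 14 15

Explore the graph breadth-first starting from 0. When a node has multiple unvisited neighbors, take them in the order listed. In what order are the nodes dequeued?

Visit 0; enqueue 12, 14, 11, 1, 13 → queue [12, 14, 11, 1, 13]
Visit 12; enqueue 10, 7 → queue [14, 11, 1, 13, 10, 7]
Visit 14; enqueue 17 → queue [11, 1, 13, 10, 7, 17]
Visit 11; enqueue 16, 9, 3 → queue [1, 13, 10, 7, 17, 16, 9, 3]
Visit 1 → queue [13, 10, 7, 17, 16, 9, 3]
Visit 13 → queue [10, 7, 17, 16, 9, 3]
Visit 10; enqueue 2, 5 → queue [7, 17, 16, 9, 3, 2, 5]
Visit 7; enqueue 6, 8 → queue [17, 16, 9, 3, 2, 5, 6, 8]
Visit 17; enqueue 15 → queue [16, 9, 3, 2, 5, 6, 8, 15]
Visit 16 → queue [9, 3, 2, 5, 6, 8, 15]
Visit 9 → queue [3, 2, 5, 6, 8, 15]
Visit 3 → queue [2, 5, 6, 8, 15]
Visit 2 → queue [5, 6, 8, 15]
Visit 5 → queue [6, 8, 15]
Visit 6; enqueue 4 → queue [8, 15, 4]
Visit 8 → queue [15, 4]
Visit 15 → queue [4]
Visit 4 → queue []

0, 12, 14, 11, 1, 13, 10, 7, 17, 16, 9, 3, 2, 5, 6, 8, 15, 4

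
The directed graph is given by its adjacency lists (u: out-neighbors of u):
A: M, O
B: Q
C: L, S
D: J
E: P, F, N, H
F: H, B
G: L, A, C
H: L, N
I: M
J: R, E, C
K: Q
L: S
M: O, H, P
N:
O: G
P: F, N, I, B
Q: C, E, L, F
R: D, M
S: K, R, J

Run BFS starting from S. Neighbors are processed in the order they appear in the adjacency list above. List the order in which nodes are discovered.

S K R J Q D M E C L F O H P N B G I A

Visit S; enqueue K, R, J → queue [K, R, J]
Visit K; enqueue Q → queue [R, J, Q]
Visit R; enqueue D, M → queue [J, Q, D, M]
Visit J; enqueue E, C → queue [Q, D, M, E, C]
Visit Q; enqueue L, F → queue [D, M, E, C, L, F]
Visit D → queue [M, E, C, L, F]
Visit M; enqueue O, H, P → queue [E, C, L, F, O, H, P]
Visit E; enqueue N → queue [C, L, F, O, H, P, N]
Visit C → queue [L, F, O, H, P, N]
Visit L → queue [F, O, H, P, N]
Visit F; enqueue B → queue [O, H, P, N, B]
Visit O; enqueue G → queue [H, P, N, B, G]
Visit H → queue [P, N, B, G]
Visit P; enqueue I → queue [N, B, G, I]
Visit N → queue [B, G, I]
Visit B → queue [G, I]
Visit G; enqueue A → queue [I, A]
Visit I → queue [A]
Visit A → queue []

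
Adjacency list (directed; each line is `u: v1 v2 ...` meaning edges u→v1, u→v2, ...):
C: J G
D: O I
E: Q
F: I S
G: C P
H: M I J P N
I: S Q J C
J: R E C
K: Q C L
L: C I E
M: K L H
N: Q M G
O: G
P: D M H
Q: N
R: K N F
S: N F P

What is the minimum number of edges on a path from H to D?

Level 0: H
Level 1: I, J, M, N, P
Level 2: C, D, E, G, K, L, Q, R, S
Level 3: F, O
D first appears at level 2.

2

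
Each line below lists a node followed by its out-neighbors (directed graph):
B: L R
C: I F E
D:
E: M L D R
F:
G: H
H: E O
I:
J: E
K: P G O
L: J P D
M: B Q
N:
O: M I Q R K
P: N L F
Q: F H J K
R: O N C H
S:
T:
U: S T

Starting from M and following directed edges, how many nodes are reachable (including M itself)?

BFS from M visits: M, B, Q, L, R, F, H, J, K, P, D, O, N, C, E, G, I
Reachable nodes: 17 of 20 total.

17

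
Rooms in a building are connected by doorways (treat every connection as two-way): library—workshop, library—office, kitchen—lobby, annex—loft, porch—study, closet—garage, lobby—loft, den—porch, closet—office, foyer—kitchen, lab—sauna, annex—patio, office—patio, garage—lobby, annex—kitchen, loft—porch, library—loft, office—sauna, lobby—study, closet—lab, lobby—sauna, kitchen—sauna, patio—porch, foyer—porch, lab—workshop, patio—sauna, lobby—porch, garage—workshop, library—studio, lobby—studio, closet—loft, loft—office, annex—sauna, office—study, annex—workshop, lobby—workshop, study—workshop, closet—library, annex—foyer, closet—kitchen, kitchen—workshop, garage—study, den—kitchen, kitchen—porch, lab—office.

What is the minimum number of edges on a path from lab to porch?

Level 0: lab
Level 1: closet, office, sauna, workshop
Level 2: annex, garage, kitchen, library, lobby, loft, patio, study
Level 3: den, foyer, porch, studio
porch first appears at level 3.

3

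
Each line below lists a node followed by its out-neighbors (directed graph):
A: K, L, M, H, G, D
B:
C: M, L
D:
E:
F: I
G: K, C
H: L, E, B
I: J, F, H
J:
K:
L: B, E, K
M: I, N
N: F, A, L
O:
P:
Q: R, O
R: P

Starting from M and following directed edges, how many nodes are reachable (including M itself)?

14

BFS from M visits: M, N, I, L, F, A, J, H, K, E, B, G, D, C
Reachable nodes: 14 of 18 total.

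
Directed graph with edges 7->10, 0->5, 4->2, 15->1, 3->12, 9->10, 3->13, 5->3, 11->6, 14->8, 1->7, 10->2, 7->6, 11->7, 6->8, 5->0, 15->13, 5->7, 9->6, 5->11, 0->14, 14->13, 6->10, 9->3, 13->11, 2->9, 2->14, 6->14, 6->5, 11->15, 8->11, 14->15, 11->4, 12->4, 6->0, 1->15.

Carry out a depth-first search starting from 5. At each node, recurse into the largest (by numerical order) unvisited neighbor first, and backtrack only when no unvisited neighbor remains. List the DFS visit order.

5, 11, 15, 13, 1, 7, 10, 2, 14, 8, 9, 6, 0, 3, 12, 4

Visit 5
5 → 11
11 → 15
15 → 13
15 → 1
1 → 7
7 → 10
10 → 2
2 → 14
14 → 8
2 → 9
9 → 6
6 → 0
9 → 3
3 → 12
12 → 4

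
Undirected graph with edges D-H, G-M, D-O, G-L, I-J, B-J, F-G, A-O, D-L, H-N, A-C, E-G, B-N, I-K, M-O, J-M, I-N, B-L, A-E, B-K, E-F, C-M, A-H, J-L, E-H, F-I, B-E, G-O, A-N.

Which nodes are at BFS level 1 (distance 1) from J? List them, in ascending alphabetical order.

B, I, L, M

Level 0: J
Level 1: B, I, L, M
Level 2: C, D, E, F, G, K, N, O
Level 3: A, H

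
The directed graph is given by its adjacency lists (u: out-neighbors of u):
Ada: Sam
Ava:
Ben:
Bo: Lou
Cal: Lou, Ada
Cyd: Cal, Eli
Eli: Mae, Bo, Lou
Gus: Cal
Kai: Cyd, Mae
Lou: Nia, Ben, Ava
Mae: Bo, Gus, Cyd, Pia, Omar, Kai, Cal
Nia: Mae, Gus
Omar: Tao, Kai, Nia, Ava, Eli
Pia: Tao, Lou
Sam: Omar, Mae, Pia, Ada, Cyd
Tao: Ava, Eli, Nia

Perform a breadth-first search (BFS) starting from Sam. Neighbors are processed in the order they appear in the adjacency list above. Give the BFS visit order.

Visit Sam; enqueue Omar, Mae, Pia, Ada, Cyd → queue [Omar, Mae, Pia, Ada, Cyd]
Visit Omar; enqueue Tao, Kai, Nia, Ava, Eli → queue [Mae, Pia, Ada, Cyd, Tao, Kai, Nia, Ava, Eli]
Visit Mae; enqueue Bo, Gus, Cal → queue [Pia, Ada, Cyd, Tao, Kai, Nia, Ava, Eli, Bo, Gus, Cal]
Visit Pia; enqueue Lou → queue [Ada, Cyd, Tao, Kai, Nia, Ava, Eli, Bo, Gus, Cal, Lou]
Visit Ada → queue [Cyd, Tao, Kai, Nia, Ava, Eli, Bo, Gus, Cal, Lou]
Visit Cyd → queue [Tao, Kai, Nia, Ava, Eli, Bo, Gus, Cal, Lou]
Visit Tao → queue [Kai, Nia, Ava, Eli, Bo, Gus, Cal, Lou]
Visit Kai → queue [Nia, Ava, Eli, Bo, Gus, Cal, Lou]
Visit Nia → queue [Ava, Eli, Bo, Gus, Cal, Lou]
Visit Ava → queue [Eli, Bo, Gus, Cal, Lou]
Visit Eli → queue [Bo, Gus, Cal, Lou]
Visit Bo → queue [Gus, Cal, Lou]
Visit Gus → queue [Cal, Lou]
Visit Cal → queue [Lou]
Visit Lou; enqueue Ben → queue [Ben]
Visit Ben → queue []

Sam, Omar, Mae, Pia, Ada, Cyd, Tao, Kai, Nia, Ava, Eli, Bo, Gus, Cal, Lou, Ben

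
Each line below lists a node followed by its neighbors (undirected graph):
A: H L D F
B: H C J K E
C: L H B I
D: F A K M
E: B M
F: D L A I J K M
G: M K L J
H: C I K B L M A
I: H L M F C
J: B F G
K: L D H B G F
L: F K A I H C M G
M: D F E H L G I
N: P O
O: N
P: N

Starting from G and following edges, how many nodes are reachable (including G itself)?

BFS from G visits: G, J, K, L, M, B, F, D, H, A, C, I, E
Reachable nodes: 13 of 16 total.

13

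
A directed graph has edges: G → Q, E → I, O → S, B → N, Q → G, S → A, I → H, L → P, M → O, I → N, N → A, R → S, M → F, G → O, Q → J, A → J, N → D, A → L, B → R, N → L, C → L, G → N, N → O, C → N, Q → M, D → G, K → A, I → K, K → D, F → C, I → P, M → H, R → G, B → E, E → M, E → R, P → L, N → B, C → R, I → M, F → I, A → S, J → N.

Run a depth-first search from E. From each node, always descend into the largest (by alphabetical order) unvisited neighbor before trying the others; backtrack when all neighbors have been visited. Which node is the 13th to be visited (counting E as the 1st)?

M

Visit E
E → R
R → S
S → A
A → L
L → P
A → J
J → N
N → O
N → D
D → G
G → Q
Q → M
M → H
M → F
F → I
I → K
F → C
N → B

Visit order: E, R, S, A, L, P, J, N, O, D, G, Q, M, H, F, I, K, C, B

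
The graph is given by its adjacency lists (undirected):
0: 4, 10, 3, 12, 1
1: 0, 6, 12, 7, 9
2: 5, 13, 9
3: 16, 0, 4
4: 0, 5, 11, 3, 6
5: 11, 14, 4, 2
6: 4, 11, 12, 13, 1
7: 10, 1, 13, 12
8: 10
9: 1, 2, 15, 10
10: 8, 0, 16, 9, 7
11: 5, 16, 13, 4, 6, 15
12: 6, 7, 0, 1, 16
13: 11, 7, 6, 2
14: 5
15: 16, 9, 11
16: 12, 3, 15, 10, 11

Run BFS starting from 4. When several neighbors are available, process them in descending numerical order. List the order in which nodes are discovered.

Visit 4; enqueue 11, 6, 5, 3, 0 → queue [11, 6, 5, 3, 0]
Visit 11; enqueue 16, 15, 13 → queue [6, 5, 3, 0, 16, 15, 13]
Visit 6; enqueue 12, 1 → queue [5, 3, 0, 16, 15, 13, 12, 1]
Visit 5; enqueue 14, 2 → queue [3, 0, 16, 15, 13, 12, 1, 14, 2]
Visit 3 → queue [0, 16, 15, 13, 12, 1, 14, 2]
Visit 0; enqueue 10 → queue [16, 15, 13, 12, 1, 14, 2, 10]
Visit 16 → queue [15, 13, 12, 1, 14, 2, 10]
Visit 15; enqueue 9 → queue [13, 12, 1, 14, 2, 10, 9]
Visit 13; enqueue 7 → queue [12, 1, 14, 2, 10, 9, 7]
Visit 12 → queue [1, 14, 2, 10, 9, 7]
Visit 1 → queue [14, 2, 10, 9, 7]
Visit 14 → queue [2, 10, 9, 7]
Visit 2 → queue [10, 9, 7]
Visit 10; enqueue 8 → queue [9, 7, 8]
Visit 9 → queue [7, 8]
Visit 7 → queue [8]
Visit 8 → queue []

4 -> 11 -> 6 -> 5 -> 3 -> 0 -> 16 -> 15 -> 13 -> 12 -> 1 -> 14 -> 2 -> 10 -> 9 -> 7 -> 8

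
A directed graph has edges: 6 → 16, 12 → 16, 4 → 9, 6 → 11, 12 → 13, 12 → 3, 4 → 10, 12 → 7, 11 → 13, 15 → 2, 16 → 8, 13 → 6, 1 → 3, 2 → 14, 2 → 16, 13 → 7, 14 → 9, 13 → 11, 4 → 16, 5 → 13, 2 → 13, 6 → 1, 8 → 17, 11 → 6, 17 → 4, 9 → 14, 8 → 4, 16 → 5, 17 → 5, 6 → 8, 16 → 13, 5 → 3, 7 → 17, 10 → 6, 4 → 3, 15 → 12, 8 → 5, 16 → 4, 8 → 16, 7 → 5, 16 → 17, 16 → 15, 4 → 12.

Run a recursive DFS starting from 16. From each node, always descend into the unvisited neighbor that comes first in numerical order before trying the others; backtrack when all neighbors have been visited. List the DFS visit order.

16, 4, 3, 9, 14, 10, 6, 1, 8, 5, 13, 7, 17, 11, 12, 15, 2

Visit 16
16 → 4
4 → 3
4 → 9
9 → 14
4 → 10
10 → 6
6 → 1
6 → 8
8 → 5
5 → 13
13 → 7
7 → 17
13 → 11
4 → 12
16 → 15
15 → 2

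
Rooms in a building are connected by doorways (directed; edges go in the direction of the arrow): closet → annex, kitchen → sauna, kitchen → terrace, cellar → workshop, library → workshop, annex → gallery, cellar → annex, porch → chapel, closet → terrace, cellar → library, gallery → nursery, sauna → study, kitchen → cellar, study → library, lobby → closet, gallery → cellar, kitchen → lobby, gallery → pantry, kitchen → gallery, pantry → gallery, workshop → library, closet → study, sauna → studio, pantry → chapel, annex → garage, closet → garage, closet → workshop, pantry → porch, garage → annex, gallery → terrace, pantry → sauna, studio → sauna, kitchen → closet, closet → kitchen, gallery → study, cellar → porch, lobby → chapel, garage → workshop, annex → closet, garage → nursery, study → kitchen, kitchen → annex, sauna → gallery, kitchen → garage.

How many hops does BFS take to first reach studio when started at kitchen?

2

Level 0: kitchen
Level 1: annex, cellar, closet, gallery, garage, lobby, sauna, terrace
Level 2: chapel, library, nursery, pantry, porch, studio, study, workshop
studio first appears at level 2.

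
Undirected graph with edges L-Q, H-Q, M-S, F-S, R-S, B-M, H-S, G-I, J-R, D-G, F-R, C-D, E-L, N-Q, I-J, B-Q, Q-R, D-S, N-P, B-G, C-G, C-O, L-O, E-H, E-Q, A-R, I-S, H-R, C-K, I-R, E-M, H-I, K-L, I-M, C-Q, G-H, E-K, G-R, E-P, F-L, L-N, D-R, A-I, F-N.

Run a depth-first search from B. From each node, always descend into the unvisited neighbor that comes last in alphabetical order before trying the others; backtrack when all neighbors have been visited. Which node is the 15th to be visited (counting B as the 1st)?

Visit B
B → Q
Q → R
R → S
S → M
M → I
I → J
I → H
H → G
G → D
D → C
C → O
O → L
L → N
N → P
P → E
E → K
N → F
I → A

Visit order: B, Q, R, S, M, I, J, H, G, D, C, O, L, N, P, E, K, F, A

P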